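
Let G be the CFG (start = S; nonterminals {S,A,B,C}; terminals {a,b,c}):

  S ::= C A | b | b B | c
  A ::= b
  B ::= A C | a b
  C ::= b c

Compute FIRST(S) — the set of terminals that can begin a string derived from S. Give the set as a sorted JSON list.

Compute FIRST by fixpoint:
pass 1:
  A via A→b: +{b}
  B via B→A C: +{b}
  B via B→a b: +{a}
  C via C→b c: +{b}
  S via S→C A: +{b}
  S via S→c: +{c}
  FIRST[S]={b,c}  FIRST[A]={b}  FIRST[B]={a,b}  FIRST[C]={b}
pass 2: (no change)
  FIRST[S]={b,c}  FIRST[A]={b}  FIRST[B]={a,b}  FIRST[C]={b}

FIRST(S) = ["b", "c"]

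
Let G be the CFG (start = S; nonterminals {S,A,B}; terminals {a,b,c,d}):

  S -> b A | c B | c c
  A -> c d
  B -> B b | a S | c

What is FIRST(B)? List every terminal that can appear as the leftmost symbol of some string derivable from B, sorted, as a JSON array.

FIRST iteration:
round 1:
  A via A→c d: +{c}
  B via B→a S: +{a}
  B via B→c: +{c}
  S via S→b A: +{b}
  S via S→c B: +{c}
  S: {b,c}  A: {c}  B: {a,c}
round 2: — fixpoint
  S: {b,c}  A: {c}  B: {a,c}

FIRST(B) = ["a", "c"]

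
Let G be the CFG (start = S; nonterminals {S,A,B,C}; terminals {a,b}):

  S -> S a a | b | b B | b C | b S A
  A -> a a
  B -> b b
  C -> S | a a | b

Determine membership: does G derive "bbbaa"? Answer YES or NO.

Convert to CNF:
  S -> S X4 | T1 B | T1 C | T1 X5 | b
  A -> T0 T0
  B -> T1 T1
  C -> S X2 | T0 T0 | T1 B | T1 C | T1 X3 | b
  T0 -> a
  T1 -> b
  X2 -> T0 T0
  X3 -> S A
  X4 -> T0 T0
  X5 -> S A

CYK table (by increasing span):
  cell(0,0) b: {C,S,T1}  orig:{C,S}
  cell(1,1) b: {C,S,T1}  orig:{C,S}
  cell(2,2) b: {C,S,T1}  orig:{C,S}
  cell(3,3) a: {T0}  orig:{}
  cell(4,4) a: {T0}  orig:{}
  cell(0,1) bb: {B,C,S}
  cell(1,2) bb: {B,C,S}
  cell(2,3) ba: ∅
  cell(3,4) aa: {A,C,X2,X4}  orig:{A,C}
  cell(0,2) bbb: {C,S}
  cell(1,3) bba: ∅
  cell(2,4) baa: {C,S,X3,X5}  orig:{C,S}
  cell(0,3) bbba: ∅
  cell(1,4) bbaa: {C,S,X3,X5}  orig:{C,S}
  cell(0,4) bbbaa: {C,S,X3,X5}  orig:{C,S}

S ∈ T[0,4] ⇒ YES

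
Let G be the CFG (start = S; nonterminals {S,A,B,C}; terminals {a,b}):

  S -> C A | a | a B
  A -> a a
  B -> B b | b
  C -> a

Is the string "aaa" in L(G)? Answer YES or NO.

CNF form of G:
  S -> C A | T0 B | a
  A -> T0 T0
  B -> B T1 | b
  C -> a
  T0 -> a
  T1 -> b

CYK table (by increasing span):
  cell(0,0) a: {C,S,T0}  orig:{C,S}
  cell(1,1) a: {C,S,T0}  orig:{C,S}
  cell(2,2) a: {C,S,T0}  orig:{C,S}
  cell(0,1) aa: {A}
  cell(1,2) aa: {A}
  cell(0,2) aaa: {S}

S ∈ T[0,2] ⇒ YES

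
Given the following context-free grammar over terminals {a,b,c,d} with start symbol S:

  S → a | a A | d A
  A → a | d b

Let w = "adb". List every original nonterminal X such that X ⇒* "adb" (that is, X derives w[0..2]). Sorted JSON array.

Convert to CNF:
  S -> T0 A | T2 A | a
  A -> T0 T1 | a
  T0 -> d
  T1 -> b
  T2 -> a

CYK fill — only the sub-triangle for w[0..2]:
  [0..0]={A,S,T2}  "a"  orig:{A,S}
  [1..1]={T0}  "d"  orig:{}
  [2..2]={T1}  "b"  orig:{}
  [0..1]=∅  "ad"
  [1..2]={A}  "db"
  [0..2]={S}  "adb"

Original NTs in T[0,2] deriving "adb": ["S"]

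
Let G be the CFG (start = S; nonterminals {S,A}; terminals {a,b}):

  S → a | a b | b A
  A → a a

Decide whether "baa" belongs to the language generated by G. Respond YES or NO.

CNF form of G:
  S -> T0 T1 | T1 A | a
  A -> T0 T0
  T0 -> a
  T1 -> b

CYK table (by increasing span):
  [0..0]={T1}  "b"  orig:{}
  [1..1]={S,T0}  "a"  orig:{S}
  [2..2]={S,T0}  "a"  orig:{S}
  [0..1]=∅  "ba"
  [1..2]={A}  "aa"
  [0..2]={S}  "baa"

S ∈ T[0,2] ⇒ YES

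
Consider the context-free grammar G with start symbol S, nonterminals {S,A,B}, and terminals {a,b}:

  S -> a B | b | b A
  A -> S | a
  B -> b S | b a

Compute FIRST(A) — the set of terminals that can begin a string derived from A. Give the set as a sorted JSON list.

FIRST iteration:
[1]
  A via A→a: +{a}
  B via B→b S: +{b}
  S via S→a B: +{a}
  S via S→b: +{b}
  FIRST[S]={a,b}  FIRST[A]={a}  FIRST[B]={b}
[2]
  A via A→S: +{b}
  FIRST[S]={a,b}  FIRST[A]={a,b}  FIRST[B]={b}
[3] — fixpoint
  FIRST[S]={a,b}  FIRST[A]={a,b}  FIRST[B]={b}

FIRST(A) = ["a", "b"]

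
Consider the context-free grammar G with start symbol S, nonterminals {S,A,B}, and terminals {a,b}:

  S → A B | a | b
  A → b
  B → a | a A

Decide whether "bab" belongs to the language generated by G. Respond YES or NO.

Convert to CNF:
  S -> A B | a | b
  A -> b
  B -> T0 A | a
  T0 -> a

CYK table (by increasing span):
  cell(0,0) b: {A,S}
  cell(1,1) a: {B,S,T0}  orig:{B,S}
  cell(2,2) b: {A,S}
  cell(0,1) ba: {S}
  cell(1,2) ab: {B}
  cell(0,2) bab: {S}

S ∈ T[0,2] ⇒ YES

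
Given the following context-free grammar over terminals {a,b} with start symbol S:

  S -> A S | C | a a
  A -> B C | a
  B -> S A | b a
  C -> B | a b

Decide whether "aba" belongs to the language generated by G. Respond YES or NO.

CNF form of G:
  S -> A S | S A | T0 T1 | T1 T0 | T1 T1
  A -> B C | a
  B -> S A | T0 T1
  C -> S A | T0 T1 | T1 T0
  T0 -> b
  T1 -> a

Fill CYK table bottom-up:
  T[0,0] 'a' = {A,T1}  orig:{A}
  T[1,1] 'b' = {T0}  orig:{}
  T[2,2] 'a' = {A,T1}  orig:{A}
  T[0,1] 'ab' = {C,S}
  T[1,2] 'ba' = {B,C,S}
  T[0,2] 'aba' = {B,C,S}

S ∈ T[0,2] ⇒ YES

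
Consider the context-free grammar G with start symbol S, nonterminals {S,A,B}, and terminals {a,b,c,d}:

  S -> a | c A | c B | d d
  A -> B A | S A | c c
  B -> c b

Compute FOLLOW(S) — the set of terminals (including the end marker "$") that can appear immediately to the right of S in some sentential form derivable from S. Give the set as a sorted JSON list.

FIRST sets, iterate to fixpoint:
round 1:
  A via A→c c: +{c}
  B via B→c b: +{c}
  S via S→a: +{a}
  S via S→c A: +{c}
  S via S→d d: +{d}
  S: {a,c,d}  A: {c}  B: {c}
round 2:
  A via A→S A: +{a,d}
  S: {a,c,d}  A: {a,c,d}  B: {c}
round 3: done
  S: {a,c,d}  A: {a,c,d}  B: {c}

Compute FOLLOW by fixpoint:
seed FOLLOW(S) with $
pass 1:
  A→B A: FOLLOW(B) ⊇ FIRST(A) = {a,c,d}; new: +{a,c,d}
  A→S A: FOLLOW(S) ⊇ FIRST(A) = {a,c,d}; new: +{a,c,d}
  S→c A: FOLLOW(A) ⊇ FOLLOW(S) ⊇ {$,a,c,d}; new: +{$,a,c,d}
  S→c B: FOLLOW(B) ⊇ FOLLOW(S) ⊇ {$,a,c,d}; new: +{$}
  FOLLOW[S]={$,a,c,d}  FOLLOW[A]={$,a,c,d}  FOLLOW[B]={$,a,c,d}
pass 2: — fixpoint
  FOLLOW[S]={$,a,c,d}  FOLLOW[A]={$,a,c,d}  FOLLOW[B]={$,a,c,d}

FOLLOW(S) = ["$", "a", "c", "d"]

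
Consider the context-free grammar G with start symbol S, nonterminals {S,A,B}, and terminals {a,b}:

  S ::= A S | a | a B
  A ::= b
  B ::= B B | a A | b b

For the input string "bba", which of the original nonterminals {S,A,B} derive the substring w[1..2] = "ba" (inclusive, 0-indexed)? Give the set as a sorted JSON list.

CNF form of G:
  S -> A S | T0 B | a
  A -> b
  B -> B B | T0 A | T1 T1
  T0 -> a
  T1 -> b

CYK table (by increasing span) — only the sub-triangle for w[1..2]:
  T[1,1] 'b' = {A,T1}  orig:{A}
  T[2,2] 'a' = {S,T0}  orig:{S}
  T[1,2] 'ba' = {S}

Original NTs in T[1,2] deriving "ba": ["S"]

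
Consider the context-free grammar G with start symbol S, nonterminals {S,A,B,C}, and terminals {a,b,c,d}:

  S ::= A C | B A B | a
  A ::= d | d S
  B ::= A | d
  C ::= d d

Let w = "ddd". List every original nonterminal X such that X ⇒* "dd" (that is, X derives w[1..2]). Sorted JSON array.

CNF form of G:
  S -> A C | B X1 | a
  A -> T0 S | d
  B -> T0 S | d
  C -> T0 T0
  T0 -> d
  X1 -> A B

Fill CYK table bottom-up (cells [i..j] with 1 ≤ i ≤ j ≤ 2 only):
  [1..1]={A,B,T0}  "d"  orig:{A,B}
  [2..2]={A,B,T0}  "d"  orig:{A,B}
  [1..2]={C,X1}  "dd"  orig:{C}

Original NTs in T[1,2] deriving "dd": ["C"]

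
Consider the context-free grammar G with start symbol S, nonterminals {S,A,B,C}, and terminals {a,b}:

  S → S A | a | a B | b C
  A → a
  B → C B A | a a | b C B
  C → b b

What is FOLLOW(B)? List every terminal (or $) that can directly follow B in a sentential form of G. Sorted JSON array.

Compute FIRST by fixpoint:
pass 1:
  A via A→a: +{a}
  B via B→a a: +{a}
  B via B→b C B: +{b}
  C via C→b b: +{b}
  S via S→a: +{a}
  S via S→b C: +{b}
  S: {a,b}  A: {a}  B: {a,b}  C: {b}
pass 2: — fixpoint
  S: {a,b}  A: {a}  B: {a,b}  C: {b}

FOLLOW iteration:
seed FOLLOW(S) with $
round 1:
  B→C B A: FOLLOW(C) ⊇ FIRST(B) = {a,b}; new: +{a,b}
  B→C B A: FOLLOW(B) ⊇ FIRST(A) = {a}; new: +{a}
  B→C B A: FOLLOW(A) ⊇ FOLLOW(B) ⊇ {a}; new: +{a}
  S→S A: FOLLOW(S) ⊇ FIRST(A) = {a}; new: +{a}
  S→S A: FOLLOW(A) ⊇ FOLLOW(S) ⊇ {$,a}; new: +{$}
  S→a B: FOLLOW(B) ⊇ FOLLOW(S) ⊇ {$,a}; new: +{$}
  S→b C: FOLLOW(C) ⊇ FOLLOW(S) ⊇ {$,a}; new: +{$}
  FOLLOW[S]={$,a}  FOLLOW[A]={$,a}  FOLLOW[B]={$,a}  FOLLOW[C]={$,a,b}
round 2: done
  FOLLOW[S]={$,a}  FOLLOW[A]={$,a}  FOLLOW[B]={$,a}  FOLLOW[C]={$,a,b}

FOLLOW(B) = ["$", "a"]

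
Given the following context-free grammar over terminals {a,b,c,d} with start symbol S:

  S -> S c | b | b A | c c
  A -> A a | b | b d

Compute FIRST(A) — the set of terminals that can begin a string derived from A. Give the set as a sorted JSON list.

FIRST sets, iterate to fixpoint:
iter 1:
  A via A→b: +{b}
  S via S→b: +{b}
  S via S→c c: +{c}
  FIRST[S]={b,c}  FIRST[A]={b}
iter 2: (no change)
  FIRST[S]={b,c}  FIRST[A]={b}

FIRST(A) = ["b"]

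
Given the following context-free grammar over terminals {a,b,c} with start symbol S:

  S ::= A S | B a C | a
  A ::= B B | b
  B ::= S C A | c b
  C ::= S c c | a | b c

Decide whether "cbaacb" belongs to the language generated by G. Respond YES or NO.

Convert to CNF:
  S -> A S | B X5 | a
  A -> B B | b
  B -> S X3 | T0 T1
  C -> S X4 | T1 T0 | a
  T0 -> c
  T1 -> b
  T2 -> a
  X3 -> C A
  X4 -> T0 T0
  X5 -> T2 C

CYK table (by increasing span):
  T[0,0] 'c' = {T0}  orig:{}
  T[1,1] 'b' = {A,T1}  orig:{A}
  T[2,2] 'a' = {C,S,T2}  orig:{C,S}
  T[3,3] 'a' = {C,S,T2}  orig:{C,S}
  T[4,4] 'c' = {T0}  orig:{}
  T[5,5] 'b' = {A,T1}  orig:{A}
  T[0,1] 'cb' = {B}
  T[1,2] 'ba' = {S}
  T[2,3] 'aa' = {X5}  orig:{}
  T[3,4] 'ac' = ∅
  T[4,5] 'cb' = {B}
  T[0,2] 'cba' = ∅
  T[1,3] 'baa' = ∅
  T[2,4] 'aac' = ∅
  T[3,5] 'acb' = ∅
  T[0,3] 'cbaa' = {S}
  T[1,4] 'baac' = ∅
  T[2,5] 'aacb' = ∅
  T[0,4] 'cbaac' = ∅
  T[1,5] 'baacb' = ∅
  T[0,5] 'cbaacb' = ∅

S ∉ T[0,5] ⇒ NO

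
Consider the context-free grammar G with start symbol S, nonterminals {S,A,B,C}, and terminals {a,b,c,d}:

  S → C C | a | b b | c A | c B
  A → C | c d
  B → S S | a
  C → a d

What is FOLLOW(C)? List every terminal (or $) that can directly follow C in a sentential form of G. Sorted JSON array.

FIRST sets, iterate to fixpoint:
round 1:
  A via A→c d: +{c}
  B via B→a: +{a}
  C via C→a d: +{a}
  S via S→C C: +{a}
  S via S→b b: +{b}
  S via S→c A: +{c}
  FIRST[S]={a,b,c}  FIRST[A]={c}  FIRST[B]={a}  FIRST[C]={a}
round 2:
  A via A→C: +{a}
  B via B→S S: +{b,c}
  FIRST[S]={a,b,c}  FIRST[A]={a,c}  FIRST[B]={a,b,c}  FIRST[C]={a}
round 3: — fixpoint
  FIRST[S]={a,b,c}  FIRST[A]={a,c}  FIRST[B]={a,b,c}  FIRST[C]={a}

FOLLOW iteration:
FOLLOW(S) := {$}
pass 1:
  B→S S: FOLLOW(S) ⊇ FIRST(S) = {a,b,c}; new: +{a,b,c}
  S→C C: FOLLOW(C) ⊇ FIRST(C) = {a}; new: +{a}
  S→C C: FOLLOW(C) ⊇ FOLLOW(S) ⊇ {$,a,b,c}; new: +{$,b,c}
  S→c A: FOLLOW(A) ⊇ FOLLOW(S) ⊇ {$,a,b,c}; new: +{$,a,b,c}
  S→c B: FOLLOW(B) ⊇ FOLLOW(S) ⊇ {$,a,b,c}; new: +{$,a,b,c}
  FOLLOW[S]={$,a,b,c}  FOLLOW[A]={$,a,b,c}  FOLLOW[B]={$,a,b,c}  FOLLOW[C]={$,a,b,c}
pass 2: done
  FOLLOW[S]={$,a,b,c}  FOLLOW[A]={$,a,b,c}  FOLLOW[B]={$,a,b,c}  FOLLOW[C]={$,a,b,c}

FOLLOW(C) = ["$", "a", "b", "c"]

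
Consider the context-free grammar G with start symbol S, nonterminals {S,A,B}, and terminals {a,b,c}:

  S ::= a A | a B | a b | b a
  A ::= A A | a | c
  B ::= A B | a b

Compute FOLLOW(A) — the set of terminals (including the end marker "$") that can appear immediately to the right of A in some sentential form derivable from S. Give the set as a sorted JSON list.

Compute FIRST by fixpoint:
pass 1:
  A via A→a: +{a}
  A via A→c: +{c}
  B via B→A B: +{a,c}
  S via S→a A: +{a}
  S via S→b a: +{b}
  S: {a,b}  A: {a,c}  B: {a,c}
pass 2: done
  S: {a,b}  A: {a,c}  B: {a,c}

FOLLOW iteration:
initialize: $ ∈ FOLLOW(S)
iter 1:
  A→A A: FOLLOW(A) ⊇ FIRST(A) = {a,c}; new: +{a,c}
  S→a A: FOLLOW(A) ⊇ FOLLOW(S) ⊇ {$}; new: +{$}
  S→a B: FOLLOW(B) ⊇ FOLLOW(S) ⊇ {$}; new: +{$}
  FOLLOW[S]={$}  FOLLOW[A]={$,a,c}  FOLLOW[B]={$}
iter 2: (stable)
  FOLLOW[S]={$}  FOLLOW[A]={$,a,c}  FOLLOW[B]={$}

FOLLOW(A) = ["$", "a", "c"]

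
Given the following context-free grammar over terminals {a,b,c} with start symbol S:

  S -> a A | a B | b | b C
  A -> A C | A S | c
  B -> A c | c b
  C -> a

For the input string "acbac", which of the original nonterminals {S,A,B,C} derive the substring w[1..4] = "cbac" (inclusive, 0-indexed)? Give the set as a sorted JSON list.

Convert to CNF:
  S -> T1 C | T2 A | T2 B | b
  A -> A C | A S | c
  B -> A T0 | T0 T1
  C -> a
  T0 -> c
  T1 -> b
  T2 -> a

Fill CYK table bottom-up — only the sub-triangle for w[1..4]:
  [1..1]={A,T0}  "c"  orig:{A}
  [2..2]={S,T1}  "b"  orig:{S}
  [3..3]={C,T2}  "a"  orig:{C}
  [4..4]={A,T0}  "c"  orig:{A}
  [1..2]={A,B}  "cb"
  [2..3]={S}  "ba"
  [3..4]={S}  "ac"
  [1..3]={A}  "cba"
  [2..4]=∅  "bac"
  [1..4]={A,B}  "cbac"

Original NTs in T[1,4] deriving "cbac": ["A", "B"]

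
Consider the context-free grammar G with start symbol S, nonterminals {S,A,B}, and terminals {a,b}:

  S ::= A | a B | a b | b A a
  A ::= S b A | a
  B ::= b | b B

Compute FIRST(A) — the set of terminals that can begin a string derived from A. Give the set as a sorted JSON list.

Compute FIRST by fixpoint:
iter 1:
  A via A→a: +{a}
  B via B→b: +{b}
  S via S→A: +{a}
  S via S→b A a: +{b}
  S: {a,b}  A: {a}  B: {b}
iter 2:
  A via A→S b A: +{b}
  S: {a,b}  A: {a,b}  B: {b}
iter 3: (stable)
  S: {a,b}  A: {a,b}  B: {b}

FIRST(A) = ["a", "b"]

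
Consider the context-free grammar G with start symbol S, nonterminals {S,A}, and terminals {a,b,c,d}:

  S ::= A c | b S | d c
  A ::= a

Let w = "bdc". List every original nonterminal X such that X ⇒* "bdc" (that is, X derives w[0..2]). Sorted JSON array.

CNF form of G:
  S -> A T0 | T1 S | T2 T0
  A -> a
  T0 -> c
  T1 -> b
  T2 -> d

CYK fill, restricted to cells inside w[0..2]:
  [0..0]={T1}  "b"  orig:{}
  [1..1]={T2}  "d"  orig:{}
  [2..2]={T0}  "c"  orig:{}
  [0..1]=∅  "bd"
  [1..2]={S}  "dc"
  [0..2]={S}  "bdc"

Original NTs in T[0,2] deriving "bdc": ["S"]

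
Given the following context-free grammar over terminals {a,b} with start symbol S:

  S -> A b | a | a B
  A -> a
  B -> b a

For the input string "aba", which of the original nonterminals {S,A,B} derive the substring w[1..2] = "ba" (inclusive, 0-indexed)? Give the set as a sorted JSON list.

CNF form of G:
  S -> A T0 | T1 B | a
  A -> a
  B -> T0 T1
  T0 -> b
  T1 -> a

Fill CYK table bottom-up — only the sub-triangle for w[1..2]:
  cell(1,1) b: {T0}  orig:{}
  cell(2,2) a: {A,S,T1}  orig:{A,S}
  cell(1,2) ba: {B}

Original NTs in T[1,2] deriving "ba": ["B"]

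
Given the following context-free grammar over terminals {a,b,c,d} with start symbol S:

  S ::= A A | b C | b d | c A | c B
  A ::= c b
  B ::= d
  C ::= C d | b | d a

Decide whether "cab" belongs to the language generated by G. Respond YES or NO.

Convert to CNF:
  S -> A A | T0 A | T0 B | T1 C | T1 T2
  A -> T0 T1
  B -> d
  C -> C T2 | T2 T3 | b
  T0 -> c
  T1 -> b
  T2 -> d
  T3 -> a

CYK table (by increasing span):
  cell(0,0) c: {T0}  orig:{}
  cell(1,1) a: {T3}  orig:{}
  cell(2,2) b: {C,T1}  orig:{C}
  cell(0,1) ca: ∅
  cell(1,2) ab: ∅
  cell(0,2) cab: ∅

S ∉ T[0,2] ⇒ NO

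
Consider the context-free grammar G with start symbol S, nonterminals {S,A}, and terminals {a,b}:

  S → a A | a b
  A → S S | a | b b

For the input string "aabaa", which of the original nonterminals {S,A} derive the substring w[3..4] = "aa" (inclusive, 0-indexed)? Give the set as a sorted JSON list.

CNF form of G:
  S -> T1 A | T1 T0
  A -> S S | T0 T0 | a
  T0 -> b
  T1 -> a

CYK fill — only the sub-triangle for w[3..4]:
  T[3,3] 'a' = {A,T1}  orig:{A}
  T[4,4] 'a' = {A,T1}  orig:{A}
  T[3,4] 'aa' = {S}

Original NTs in T[3,4] deriving "aa": ["S"]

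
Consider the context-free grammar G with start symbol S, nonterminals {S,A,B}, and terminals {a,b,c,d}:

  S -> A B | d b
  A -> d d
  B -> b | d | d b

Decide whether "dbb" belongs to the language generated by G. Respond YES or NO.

CNF form of G:
  S -> A B | T0 T1
  A -> T0 T0
  B -> T0 T1 | b | d
  T0 -> d
  T1 -> b

Fill CYK table bottom-up:
  cell(0,0) d: {B,T0}  orig:{B}
  cell(1,1) b: {B,T1}  orig:{B}
  cell(2,2) b: {B,T1}  orig:{B}
  cell(0,1) db: {B,S}
  cell(1,2) bb: ∅
  cell(0,2) dbb: ∅

S ∉ T[0,2] ⇒ NO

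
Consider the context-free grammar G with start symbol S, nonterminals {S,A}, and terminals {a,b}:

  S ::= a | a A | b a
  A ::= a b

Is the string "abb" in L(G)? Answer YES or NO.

CNF form of G:
  S -> T0 A | T1 T0 | a
  A -> T0 T1
  T0 -> a
  T1 -> b

CYK fill:
  [0..0]={S,T0}  "a"  orig:{S}
  [1..1]={T1}  "b"  orig:{}
  [2..2]={T1}  "b"  orig:{}
  [0..1]={A}  "ab"
  [1..2]=∅  "bb"
  [0..2]=∅  "abb"

S ∉ T[0,2] ⇒ NO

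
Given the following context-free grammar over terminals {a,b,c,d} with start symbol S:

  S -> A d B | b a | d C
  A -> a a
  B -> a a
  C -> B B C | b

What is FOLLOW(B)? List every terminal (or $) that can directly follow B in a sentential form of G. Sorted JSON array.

FIRST iteration:
pass 1:
  A via A→a a: +{a}
  B via B→a a: +{a}
  C via C→B B C: +{a}
  C via C→b: +{b}
  S via S→A d B: +{a}
  S via S→b a: +{b}
  S via S→d C: +{d}
  FIRST[S]={a,b,d}  FIRST[A]={a}  FIRST[B]={a}  FIRST[C]={a,b}
pass 2: (no change)
  FIRST[S]={a,b,d}  FIRST[A]={a}  FIRST[B]={a}  FIRST[C]={a,b}

FOLLOW sets:
initialize: $ ∈ FOLLOW(S)
iter 1:
  C→B B C: FOLLOW(B) ⊇ FIRST(B) = {a}; new: +{a}
  C→B B C: FOLLOW(B) ⊇ FIRST(C) = {a,b}; new: +{b}
  S→A d B: FOLLOW(A) ⊇ FIRST(d) = {d}; new: +{d}
  S→A d B: FOLLOW(B) ⊇ FOLLOW(S) ⊇ {$}; new: +{$}
  S→d C: FOLLOW(C) ⊇ FOLLOW(S) ⊇ {$}; new: +{$}
  FOLLOW[S]={$}  FOLLOW[A]={d}  FOLLOW[B]={$,a,b}  FOLLOW[C]={$}
iter 2: (no change)
  FOLLOW[S]={$}  FOLLOW[A]={d}  FOLLOW[B]={$,a,b}  FOLLOW[C]={$}

FOLLOW(B) = ["$", "a", "b"]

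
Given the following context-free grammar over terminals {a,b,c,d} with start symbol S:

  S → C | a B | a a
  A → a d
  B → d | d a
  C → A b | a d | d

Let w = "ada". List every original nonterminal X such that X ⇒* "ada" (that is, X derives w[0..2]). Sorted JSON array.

CNF form of G:
  S -> A T2 | T0 B | T0 T0 | T0 T1 | d
  A -> T0 T1
  B -> T1 T0 | d
  C -> A T2 | T0 T1 | d
  T0 -> a
  T1 -> d
  T2 -> b

Fill CYK table bottom-up, restricted to cells inside w[0..2]:
  cell(0,0) a: {T0}  orig:{}
  cell(1,1) d: {B,C,S,T1}  orig:{B,C,S}
  cell(2,2) a: {T0}  orig:{}
  cell(0,1) ad: {A,C,S}
  cell(1,2) da: {B}
  cell(0,2) ada: {S}

Original NTs in T[0,2] deriving "ada": ["S"]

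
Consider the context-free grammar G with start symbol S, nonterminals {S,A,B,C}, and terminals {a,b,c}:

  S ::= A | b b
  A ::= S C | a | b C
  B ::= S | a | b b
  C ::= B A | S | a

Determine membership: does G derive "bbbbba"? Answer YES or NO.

Convert to CNF:
  S -> S C | T0 C | T0 T0 | a
  A -> S C | T0 C | a
  B -> S C | T0 C | T0 T0 | a
  C -> B A | S C | T0 C | T0 T0 | a
  T0 -> b

CYK fill:
  [0..0]={T0}  "b"  orig:{}
  [1..1]={T0}  "b"  orig:{}
  [2..2]={T0}  "b"  orig:{}
  [3..3]={T0}  "b"  orig:{}
  [4..4]={T0}  "b"  orig:{}
  [5..5]={A,B,C,S}  "a"
  [0..1]={B,C,S}  "bb"
  [1..2]={B,C,S}  "bb"
  [2..3]={B,C,S}  "bb"
  [3..4]={B,C,S}  "bb"
  [4..5]={A,B,C,S}  "ba"
  [0..2]={A,B,C,S}  "bbb"
  [1..3]={A,B,C,S}  "bbb"
  [2..4]={A,B,C,S}  "bbb"
  [3..5]={A,B,C,S}  "bba"
  [0..3]={A,B,C,S}  "bbbb"
  [1..4]={A,B,C,S}  "bbbb"
  [2..5]={A,B,C,S}  "bbba"
  [0..4]={A,B,C,S}  "bbbbb"
  [1..5]={A,B,C,S}  "bbbba"
  [0..5]={A,B,C,S}  "bbbbba"

S ∈ T[0,5] ⇒ YES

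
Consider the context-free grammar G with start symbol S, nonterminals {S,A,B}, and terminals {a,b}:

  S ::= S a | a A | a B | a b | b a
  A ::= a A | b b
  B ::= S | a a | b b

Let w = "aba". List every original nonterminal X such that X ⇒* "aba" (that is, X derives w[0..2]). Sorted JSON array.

Convert to CNF:
  S -> S T0 | T0 A | T0 B | T0 T1 | T1 T0
  A -> T0 A | T1 T1
  B -> S T0 | T0 A | T0 B | T0 T0 | T0 T1 | T1 T0 | T1 T1
  T0 -> a
  T1 -> b

CYK table (by increasing span), restricted to cells inside w[0..2]:
  T[0,0] 'a' = {T0}  orig:{}
  T[1,1] 'b' = {T1}  orig:{}
  T[2,2] 'a' = {T0}  orig:{}
  T[0,1] 'ab' = {B,S}
  T[1,2] 'ba' = {B,S}
  T[0,2] 'aba' = {B,S}

Original NTs in T[0,2] deriving "aba": ["B", "S"]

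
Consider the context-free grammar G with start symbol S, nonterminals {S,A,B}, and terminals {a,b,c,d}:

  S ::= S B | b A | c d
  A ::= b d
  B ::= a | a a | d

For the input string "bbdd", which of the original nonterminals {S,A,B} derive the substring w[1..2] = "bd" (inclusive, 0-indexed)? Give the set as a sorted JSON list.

CNF form of G:
  S -> S B | T0 A | T3 T1
  A -> T0 T1
  B -> T2 T2 | a | d
  T0 -> b
  T1 -> d
  T2 -> a
  T3 -> c

CYK fill, restricted to cells inside w[1..2]:
  cell(1,1) b: {T0}  orig:{}
  cell(2,2) d: {B,T1}  orig:{B}
  cell(1,2) bd: {A}

Original NTs in T[1,2] deriving "bd": ["A"]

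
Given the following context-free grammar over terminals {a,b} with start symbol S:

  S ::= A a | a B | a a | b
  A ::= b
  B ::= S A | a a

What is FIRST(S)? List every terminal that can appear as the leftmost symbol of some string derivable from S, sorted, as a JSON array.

FIRST sets, iterate to fixpoint:
pass 1:
  A via A→b: +{b}
  B via B→a a: +{a}
  S via S→A a: +{b}
  S via S→a B: +{a}
  FIRST(S)={a,b}  FIRST(A)={b}  FIRST(B)={a}
pass 2:
  B via B→S A: +{b}
  FIRST(S)={a,b}  FIRST(A)={b}  FIRST(B)={a,b}
pass 3: done
  FIRST(S)={a,b}  FIRST(A)={b}  FIRST(B)={a,b}

FIRST(S) = ["a", "b"]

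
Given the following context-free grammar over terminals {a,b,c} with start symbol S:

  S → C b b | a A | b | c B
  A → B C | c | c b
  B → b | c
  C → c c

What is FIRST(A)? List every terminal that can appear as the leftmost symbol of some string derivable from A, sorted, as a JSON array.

FIRST iteration:
iter 1:
  A via A→c: +{c}
  B via B→b: +{b}
  B via B→c: +{c}
  C via C→c c: +{c}
  S via S→C b b: +{c}
  S via S→a A: +{a}
  S via S→b: +{b}
  FIRST(S)={a,b,c}  FIRST(A)={c}  FIRST(B)={b,c}  FIRST(C)={c}
iter 2:
  A via A→B C: +{b}
  FIRST(S)={a,b,c}  FIRST(A)={b,c}  FIRST(B)={b,c}  FIRST(C)={c}
iter 3: — fixpoint
  FIRST(S)={a,b,c}  FIRST(A)={b,c}  FIRST(B)={b,c}  FIRST(C)={c}

FIRST(A) = ["b", "c"]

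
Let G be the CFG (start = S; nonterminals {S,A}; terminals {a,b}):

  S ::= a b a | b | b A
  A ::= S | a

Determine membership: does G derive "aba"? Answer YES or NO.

Convert to CNF:
  S -> T0 X3 | T1 A | b
  A -> T0 X2 | T1 A | a | b
  T0 -> a
  T1 -> b
  X2 -> T1 T0
  X3 -> T1 T0

CYK fill:
  cell(0,0) a: {A,T0}  orig:{A}
  cell(1,1) b: {A,S,T1}  orig:{A,S}
  cell(2,2) a: {A,T0}  orig:{A}
  cell(0,1) ab: ∅
  cell(1,2) ba: {A,S,X2,X3}  orig:{A,S}
  cell(0,2) aba: {A,S}

S ∈ T[0,2] ⇒ YES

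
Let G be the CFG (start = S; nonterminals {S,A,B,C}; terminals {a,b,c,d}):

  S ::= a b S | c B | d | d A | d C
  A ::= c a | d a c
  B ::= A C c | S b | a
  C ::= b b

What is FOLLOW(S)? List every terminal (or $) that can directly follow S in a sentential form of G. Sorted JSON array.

FIRST iteration:
pass 1:
  A via A→c a: +{c}
  A via A→d a c: +{d}
  B via B→A C c: +{c,d}
  B via B→a: +{a}
  C via C→b b: +{b}
  S via S→a b S: +{a}
  S via S→c B: +{c}
  S via S→d: +{d}
  FIRST(S)={a,c,d}  FIRST(A)={c,d}  FIRST(B)={a,c,d}  FIRST(C)={b}
pass 2: done
  FIRST(S)={a,c,d}  FIRST(A)={c,d}  FIRST(B)={a,c,d}  FIRST(C)={b}

Compute FOLLOW by fixpoint:
FOLLOW(S) := {$}
round 1:
  B→A C c: FOLLOW(A) ⊇ FIRST(C) = {b}; new: +{b}
  B→A C c: FOLLOW(C) ⊇ FIRST(c) = {c}; new: +{c}
  B→S b: FOLLOW(S) ⊇ FIRST(b) = {b}; new: +{b}
  S→c B: FOLLOW(B) ⊇ FOLLOW(S) ⊇ {$,b}; new: +{$,b}
  S→d A: FOLLOW(A) ⊇ FOLLOW(S) ⊇ {$,b}; new: +{$}
  S→d C: FOLLOW(C) ⊇ FOLLOW(S) ⊇ {$,b}; new: +{$,b}
  FOLLOW[S]={$,b}  FOLLOW[A]={$,b}  FOLLOW[B]={$,b}  FOLLOW[C]={$,b,c}
round 2: (stable)
  FOLLOW[S]={$,b}  FOLLOW[A]={$,b}  FOLLOW[B]={$,b}  FOLLOW[C]={$,b,c}

FOLLOW(S) = ["$", "b"]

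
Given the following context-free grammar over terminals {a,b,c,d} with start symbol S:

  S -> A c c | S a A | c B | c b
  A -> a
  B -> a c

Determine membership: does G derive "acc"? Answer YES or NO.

CNF form of G:
  S -> A X3 | S X4 | T1 B | T1 T2
  A -> a
  B -> T0 T1
  T0 -> a
  T1 -> c
  T2 -> b
  X3 -> T1 T1
  X4 -> T0 A

Fill CYK table bottom-up:
  [0..0]={A,T0}  "a"  orig:{A}
  [1..1]={T1}  "c"  orig:{}
  [2..2]={T1}  "c"  orig:{}
  [0..1]={B}  "ac"
  [1..2]={X3}  "cc"  orig:{}
  [0..2]={S}  "acc"

S ∈ T[0,2] ⇒ YES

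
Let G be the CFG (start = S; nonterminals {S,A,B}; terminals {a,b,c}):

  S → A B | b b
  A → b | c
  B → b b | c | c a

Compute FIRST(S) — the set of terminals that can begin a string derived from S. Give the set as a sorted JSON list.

FIRST sets, iterate to fixpoint:
iter 1:
  A via A→b: +{b}
  A via A→c: +{c}
  B via B→b b: +{b}
  B via B→c: +{c}
  S via S→A B: +{b,c}
  FIRST[S]={b,c}  FIRST[A]={b,c}  FIRST[B]={b,c}
iter 2: (no change)
  FIRST[S]={b,c}  FIRST[A]={b,c}  FIRST[B]={b,c}

FIRST(S) = ["b", "c"]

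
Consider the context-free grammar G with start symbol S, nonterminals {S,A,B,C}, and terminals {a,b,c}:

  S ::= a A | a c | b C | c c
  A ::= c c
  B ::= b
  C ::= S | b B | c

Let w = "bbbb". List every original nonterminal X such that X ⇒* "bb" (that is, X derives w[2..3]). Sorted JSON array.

Convert to CNF:
  S -> T0 T0 | T1 A | T1 T0 | T2 C
  A -> T0 T0
  B -> b
  C -> T0 T0 | T1 A | T1 T0 | T2 B | T2 C | c
  T0 -> c
  T1 -> a
  T2 -> b

CYK fill, restricted to cells inside w[2..3]:
  cell(2,2) b: {B,T2}  orig:{B}
  cell(3,3) b: {B,T2}  orig:{B}
  cell(2,3) bb: {C}

Original NTs in T[2,3] deriving "bb": ["C"]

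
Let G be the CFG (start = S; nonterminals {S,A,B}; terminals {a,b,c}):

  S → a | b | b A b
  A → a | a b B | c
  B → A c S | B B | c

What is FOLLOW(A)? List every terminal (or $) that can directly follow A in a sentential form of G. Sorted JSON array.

FIRST iteration:
pass 1:
  A via A→a: +{a}
  A via A→c: +{c}
  B via B→A c S: +{a,c}
  S via S→a: +{a}
  S via S→b: +{b}
  FIRST(S)={a,b}  FIRST(A)={a,c}  FIRST(B)={a,c}
pass 2: done
  FIRST(S)={a,b}  FIRST(A)={a,c}  FIRST(B)={a,c}

Compute FOLLOW by fixpoint:
initialize: $ ∈ FOLLOW(S)
iter 1:
  B→A c S: FOLLOW(A) ⊇ FIRST(c) = {c}; new: +{c}
  B→B B: FOLLOW(B) ⊇ FIRST(B) = {a,c}; new: +{a,c}
  S→b A b: FOLLOW(A) ⊇ FIRST(b) = {b}; new: +{b}
  S: {$}  A: {b,c}  B: {a,c}
iter 2:
  A→a b B: FOLLOW(B) ⊇ FOLLOW(A) ⊇ {b,c}; new: +{b}
  B→A c S: FOLLOW(S) ⊇ FOLLOW(B) ⊇ {a,b,c}; new: +{a,b,c}
  S: {$,a,b,c}  A: {b,c}  B: {a,b,c}
iter 3: done
  S: {$,a,b,c}  A: {b,c}  B: {a,b,c}

FOLLOW(A) = ["b", "c"]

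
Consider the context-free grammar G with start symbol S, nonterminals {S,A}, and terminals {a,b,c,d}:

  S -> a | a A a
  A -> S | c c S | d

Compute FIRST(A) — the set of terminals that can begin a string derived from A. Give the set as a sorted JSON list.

FIRST iteration:
[1]
  A via A→c c S: +{c}
  A via A→d: +{d}
  S via S→a: +{a}
  FIRST[S]={a}  FIRST[A]={c,d}
[2]
  A via A→S: +{a}
  FIRST[S]={a}  FIRST[A]={a,c,d}
[3] done
  FIRST[S]={a}  FIRST[A]={a,c,d}

FIRST(A) = ["a", "c", "d"]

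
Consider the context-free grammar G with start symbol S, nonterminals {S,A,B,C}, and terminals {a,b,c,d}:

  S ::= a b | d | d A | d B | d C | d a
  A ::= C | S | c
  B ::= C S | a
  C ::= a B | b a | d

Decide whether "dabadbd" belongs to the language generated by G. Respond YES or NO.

CNF form of G:
  S -> T0 T1 | T2 A | T2 B | T2 C | T2 T0 | d
  A -> T0 B | T0 T1 | T1 T0 | T2 A | T2 B | T2 C | T2 T0 | c | d
  B -> C S | a
  C -> T0 B | T1 T0 | d
  T0 -> a
  T1 -> b
  T2 -> d

CYK fill:
  T[0,0] 'd' = {A,C,S,T2}  orig:{A,C,S}
  T[1,1] 'a' = {B,T0}  orig:{B}
  T[2,2] 'b' = {T1}  orig:{}
  T[3,3] 'a' = {B,T0}  orig:{B}
  T[4,4] 'd' = {A,C,S,T2}  orig:{A,C,S}
  T[5,5] 'b' = {T1}  orig:{}
  T[6,6] 'd' = {A,C,S,T2}  orig:{A,C,S}
  T[0,1] 'da' = {A,S}
  T[1,2] 'ab' = {A,S}
  T[2,3] 'ba' = {A,C}
  T[3,4] 'ad' = ∅
  T[4,5] 'db' = ∅
  T[5,6] 'bd' = ∅
  T[0,2] 'dab' = {A,B,S}
  T[1,3] 'aba' = ∅
  T[2,4] 'bad' = {B}
  T[3,5] 'adb' = ∅
  T[4,6] 'dbd' = ∅
  T[0,3] 'daba' = ∅
  T[1,4] 'abad' = {A,C}
  T[2,5] 'badb' = ∅
  T[3,6] 'adbd' = ∅
  T[0,4] 'dabad' = {A,S}
  T[1,5] 'abadb' = ∅
  T[2,6] 'badbd' = ∅
  T[0,5] 'dabadb' = ∅
  T[1,6] 'abadbd' = ∅
  T[0,6] 'dabadbd' = ∅

S ∉ T[0,6] ⇒ NO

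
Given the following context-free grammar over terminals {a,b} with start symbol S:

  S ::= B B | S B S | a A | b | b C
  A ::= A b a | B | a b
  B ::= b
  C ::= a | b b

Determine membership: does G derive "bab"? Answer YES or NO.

Convert to CNF:
  S -> B B | S X3 | T0 C | T1 A | b
  A -> A X2 | T1 T0 | b
  B -> b
  C -> T0 T0 | a
  T0 -> b
  T1 -> a
  X2 -> T0 T1
  X3 -> B S

CYK table (by increasing span):
  T[0,0] 'b' = {A,B,S,T0}  orig:{A,B,S}
  T[1,1] 'a' = {C,T1}  orig:{C}
  T[2,2] 'b' = {A,B,S,T0}  orig:{A,B,S}
  T[0,1] 'ba' = {S,X2}  orig:{S}
  T[1,2] 'ab' = {A,S}
  T[0,2] 'bab' = {X3}  orig:{}

S ∉ T[0,2] ⇒ NO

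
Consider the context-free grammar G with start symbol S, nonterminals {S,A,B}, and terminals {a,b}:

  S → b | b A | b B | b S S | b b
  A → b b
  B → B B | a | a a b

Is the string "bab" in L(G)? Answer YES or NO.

CNF form of G:
  S -> T0 A | T0 B | T0 T0 | T0 X3 | b
  A -> T0 T0
  B -> B B | T1 X2 | a
  T0 -> b
  T1 -> a
  X2 -> T1 T0
  X3 -> S S

Fill CYK table bottom-up:
  [0..0]={S,T0}  "b"  orig:{S}
  [1..1]={B,T1}  "a"  orig:{B}
  [2..2]={S,T0}  "b"  orig:{S}
  [0..1]={S}  "ba"
  [1..2]={X2}  "ab"  orig:{}
  [0..2]={X3}  "bab"  orig:{}

S ∉ T[0,2] ⇒ NO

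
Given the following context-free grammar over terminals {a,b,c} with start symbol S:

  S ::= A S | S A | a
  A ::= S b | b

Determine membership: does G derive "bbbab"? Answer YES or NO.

CNF form of G:
  S -> A S | S A | a
  A -> S T0 | b
  T0 -> b

Fill CYK table bottom-up:
  cell(0,0) b: {A,T0}  orig:{A}
  cell(1,1) b: {A,T0}  orig:{A}
  cell(2,2) b: {A,T0}  orig:{A}
  cell(3,3) a: {S}
  cell(4,4) b: {A,T0}  orig:{A}
  cell(0,1) bb: ∅
  cell(1,2) bb: ∅
  cell(2,3) ba: {S}
  cell(3,4) ab: {A,S}
  cell(0,2) bbb: ∅
  cell(1,3) bba: {S}
  cell(2,4) bab: {A,S}
  cell(0,3) bbba: {S}
  cell(1,4) bbab: {A,S}
  cell(0,4) bbbab: {A,S}

S ∈ T[0,4] ⇒ YES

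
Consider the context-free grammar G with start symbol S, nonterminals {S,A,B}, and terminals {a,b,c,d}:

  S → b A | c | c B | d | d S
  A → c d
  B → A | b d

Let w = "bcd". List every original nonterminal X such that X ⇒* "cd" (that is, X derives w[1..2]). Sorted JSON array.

Convert to CNF:
  S -> T0 B | T1 S | T2 A | c | d
  A -> T0 T1
  B -> T0 T1 | T2 T1
  T0 -> c
  T1 -> d
  T2 -> b

Fill CYK table bottom-up (cells [i..j] with 1 ≤ i ≤ j ≤ 2 only):
  cell(1,1) c: {S,T0}  orig:{S}
  cell(2,2) d: {S,T1}  orig:{S}
  cell(1,2) cd: {A,B}

Original NTs in T[1,2] deriving "cd": ["A", "B"]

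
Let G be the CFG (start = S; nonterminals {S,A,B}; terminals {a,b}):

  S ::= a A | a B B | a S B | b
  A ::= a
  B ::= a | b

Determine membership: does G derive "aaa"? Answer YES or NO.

Convert to CNF:
  S -> T0 A | T0 X1 | T0 X2 | b
  A -> a
  B -> a | b
  T0 -> a
  X1 -> B B
  X2 -> S B

CYK fill:
  T[0,0] 'a' = {A,B,T0}  orig:{A,B}
  T[1,1] 'a' = {A,B,T0}  orig:{A,B}
  T[2,2] 'a' = {A,B,T0}  orig:{A,B}
  T[0,1] 'aa' = {S,X1}  orig:{S}
  T[1,2] 'aa' = {S,X1}  orig:{S}
  T[0,2] 'aaa' = {S,X2}  orig:{S}

S ∈ T[0,2] ⇒ YES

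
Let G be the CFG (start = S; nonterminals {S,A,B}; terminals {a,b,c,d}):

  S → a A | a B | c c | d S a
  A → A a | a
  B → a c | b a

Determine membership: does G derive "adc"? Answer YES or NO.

Convert to CNF:
  S -> T0 A | T0 B | T1 T1 | T3 X4
  A -> A T0 | a
  B -> T0 T1 | T2 T0
  T0 -> a
  T1 -> c
  T2 -> b
  T3 -> d
  X4 -> S T0

CYK table (by increasing span):
  cell(0,0) a: {A,T0}  orig:{A}
  cell(1,1) d: {T3}  orig:{}
  cell(2,2) c: {T1}  orig:{}
  cell(0,1) ad: ∅
  cell(1,2) dc: ∅
  cell(0,2) adc: ∅

S ∉ T[0,2] ⇒ NO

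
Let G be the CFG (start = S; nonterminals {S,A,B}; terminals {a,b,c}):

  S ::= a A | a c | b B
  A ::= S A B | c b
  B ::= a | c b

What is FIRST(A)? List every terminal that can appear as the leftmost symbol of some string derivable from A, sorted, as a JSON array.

Compute FIRST by fixpoint:
iter 1:
  A via A→c b: +{c}
  B via B→a: +{a}
  B via B→c b: +{c}
  S via S→a A: +{a}
  S via S→b B: +{b}
  S: {a,b}  A: {c}  B: {a,c}
iter 2:
  A via A→S A B: +{a,b}
  S: {a,b}  A: {a,b,c}  B: {a,c}
iter 3: done
  S: {a,b}  A: {a,b,c}  B: {a,c}

FIRST(A) = ["a", "b", "c"]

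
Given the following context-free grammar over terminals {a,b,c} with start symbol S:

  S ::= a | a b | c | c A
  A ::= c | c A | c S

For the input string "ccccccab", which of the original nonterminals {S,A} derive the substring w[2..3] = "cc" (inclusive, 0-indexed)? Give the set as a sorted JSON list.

Convert to CNF:
  S -> T0 A | T1 T2 | a | c
  A -> T0 A | T0 S | c
  T0 -> c
  T1 -> a
  T2 -> b

Fill CYK table bottom-up, restricted to cells inside w[2..3]:
  T[2,2] 'c' = {A,S,T0}  orig:{A,S}
  T[3,3] 'c' = {A,S,T0}  orig:{A,S}
  T[2,3] 'cc' = {A,S}

Original NTs in T[2,3] deriving "cc": ["A", "S"]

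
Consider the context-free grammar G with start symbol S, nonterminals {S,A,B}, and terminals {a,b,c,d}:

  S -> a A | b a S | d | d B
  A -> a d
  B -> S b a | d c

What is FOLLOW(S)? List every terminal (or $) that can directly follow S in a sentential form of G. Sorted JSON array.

FIRST iteration:
pass 1:
  A via A→a d: +{a}
  B via B→d c: +{d}
  S via S→a A: +{a}
  S via S→b a S: +{b}
  S via S→d: +{d}
  FIRST[S]={a,b,d}  FIRST[A]={a}  FIRST[B]={d}
pass 2:
  B via B→S b a: +{a,b}
  FIRST[S]={a,b,d}  FIRST[A]={a}  FIRST[B]={a,b,d}
pass 3: (no change)
  FIRST[S]={a,b,d}  FIRST[A]={a}  FIRST[B]={a,b,d}

Compute FOLLOW by fixpoint:
initialize: $ ∈ FOLLOW(S)
iter 1:
  B→S b a: FOLLOW(S) ⊇ FIRST(b) = {b}; new: +{b}
  S→a A: FOLLOW(A) ⊇ FOLLOW(S) ⊇ {$,b}; new: +{$,b}
  S→d B: FOLLOW(B) ⊇ FOLLOW(S) ⊇ {$,b}; new: +{$,b}
  FOLLOW[S]={$,b}  FOLLOW[A]={$,b}  FOLLOW[B]={$,b}
iter 2: (no change)
  FOLLOW[S]={$,b}  FOLLOW[A]={$,b}  FOLLOW[B]={$,b}

FOLLOW(S) = ["$", "b"]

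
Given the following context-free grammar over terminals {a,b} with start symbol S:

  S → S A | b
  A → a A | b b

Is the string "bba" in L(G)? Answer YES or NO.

CNF form of G:
  S -> S A | b
  A -> T0 A | T1 T1
  T0 -> a
  T1 -> b

Fill CYK table bottom-up:
  cell(0,0) b: {S,T1}  orig:{S}
  cell(1,1) b: {S,T1}  orig:{S}
  cell(2,2) a: {T0}  orig:{}
  cell(0,1) bb: {A}
  cell(1,2) ba: ∅
  cell(0,2) bba: ∅

S ∉ T[0,2] ⇒ NO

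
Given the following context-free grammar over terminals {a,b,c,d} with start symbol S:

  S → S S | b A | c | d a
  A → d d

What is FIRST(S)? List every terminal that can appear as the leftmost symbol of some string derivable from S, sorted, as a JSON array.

FIRST sets, iterate to fixpoint:
pass 1:
  A via A→d d: +{d}
  S via S→b A: +{b}
  S via S→c: +{c}
  S via S→d a: +{d}
  FIRST[S]={b,c,d}  FIRST[A]={d}
pass 2: done
  FIRST[S]={b,c,d}  FIRST[A]={d}

FIRST(S) = ["b", "c", "d"]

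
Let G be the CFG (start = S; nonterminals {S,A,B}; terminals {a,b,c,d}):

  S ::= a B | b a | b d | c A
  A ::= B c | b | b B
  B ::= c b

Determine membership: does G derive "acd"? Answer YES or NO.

Convert to CNF:
  S -> T0 A | T1 T2 | T1 T3 | T2 B
  A -> B T0 | T1 B | b
  B -> T0 T1
  T0 -> c
  T1 -> b
  T2 -> a
  T3 -> d

Fill CYK table bottom-up:
  cell(0,0) a: {T2}  orig:{}
  cell(1,1) c: {T0}  orig:{}
  cell(2,2) d: {T3}  orig:{}
  cell(0,1) ac: ∅
  cell(1,2) cd: ∅
  cell(0,2) acd: ∅

S ∉ T[0,2] ⇒ NO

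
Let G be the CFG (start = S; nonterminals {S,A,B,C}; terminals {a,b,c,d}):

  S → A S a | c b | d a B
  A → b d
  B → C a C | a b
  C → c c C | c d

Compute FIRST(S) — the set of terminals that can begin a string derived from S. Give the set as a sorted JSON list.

Compute FIRST by fixpoint:
pass 1:
  A via A→b d: +{b}
  B via B→a b: +{a}
  C via C→c c C: +{c}
  S via S→A S a: +{b}
  S via S→c b: +{c}
  S via S→d a B: +{d}
  FIRST(S)={b,c,d}  FIRST(A)={b}  FIRST(B)={a}  FIRST(C)={c}
pass 2:
  B via B→C a C: +{c}
  FIRST(S)={b,c,d}  FIRST(A)={b}  FIRST(B)={a,c}  FIRST(C)={c}
pass 3: — fixpoint
  FIRST(S)={b,c,d}  FIRST(A)={b}  FIRST(B)={a,c}  FIRST(C)={c}

FIRST(S) = ["b", "c", "d"]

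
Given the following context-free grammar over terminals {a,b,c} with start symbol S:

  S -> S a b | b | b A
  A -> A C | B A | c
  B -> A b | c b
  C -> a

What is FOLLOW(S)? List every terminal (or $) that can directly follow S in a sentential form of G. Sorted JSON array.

FIRST iteration:
[1]
  A via A→c: +{c}
  B via B→A b: +{c}
  C via C→a: +{a}
  S via S→b: +{b}
  FIRST[S]={b}  FIRST[A]={c}  FIRST[B]={c}  FIRST[C]={a}
[2] (stable)
  FIRST[S]={b}  FIRST[A]={c}  FIRST[B]={c}  FIRST[C]={a}

FOLLOW iteration:
initialize: $ ∈ FOLLOW(S)
iter 1:
  A→A C: FOLLOW(A) ⊇ FIRST(C) = {a}; new: +{a}
  A→A C: FOLLOW(C) ⊇ FOLLOW(A) ⊇ {a}; new: +{a}
  A→B A: FOLLOW(B) ⊇ FIRST(A) = {c}; new: +{c}
  B→A b: FOLLOW(A) ⊇ FIRST(b) = {b}; new: +{b}
  S→S a b: FOLLOW(S) ⊇ FIRST(a) = {a}; new: +{a}
  S→b A: FOLLOW(A) ⊇ FOLLOW(S) ⊇ {$,a}; new: +{$}
  FOLLOW[S]={$,a}  FOLLOW[A]={$,a,b}  FOLLOW[B]={c}  FOLLOW[C]={a}
iter 2:
  A→A C: FOLLOW(C) ⊇ FOLLOW(A) ⊇ {$,a,b}; new: +{$,b}
  FOLLOW[S]={$,a}  FOLLOW[A]={$,a,b}  FOLLOW[B]={c}  FOLLOW[C]={$,a,b}
iter 3: done
  FOLLOW[S]={$,a}  FOLLOW[A]={$,a,b}  FOLLOW[B]={c}  FOLLOW[C]={$,a,b}

FOLLOW(S) = ["$", "a"]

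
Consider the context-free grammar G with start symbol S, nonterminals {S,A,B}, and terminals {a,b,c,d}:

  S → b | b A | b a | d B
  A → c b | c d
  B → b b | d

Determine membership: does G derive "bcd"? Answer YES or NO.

CNF form of G:
  S -> T1 A | T1 T3 | T2 B | b
  A -> T0 T1 | T0 T2
  B -> T1 T1 | d
  T0 -> c
  T1 -> b
  T2 -> d
  T3 -> a

Fill CYK table bottom-up:
  [0..0]={S,T1}  "b"  orig:{S}
  [1..1]={T0}  "c"  orig:{}
  [2..2]={B,T2}  "d"  orig:{B}
  [0..1]=∅  "bc"
  [1..2]={A}  "cd"
  [0..2]={S}  "bcd"

S ∈ T[0,2] ⇒ YES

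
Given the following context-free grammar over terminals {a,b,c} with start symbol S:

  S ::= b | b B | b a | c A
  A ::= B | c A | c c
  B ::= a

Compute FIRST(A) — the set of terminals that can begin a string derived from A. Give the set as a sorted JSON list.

Compute FIRST by fixpoint:
iter 1:
  A via A→c A: +{c}
  B via B→a: +{a}
  S via S→b: +{b}
  S via S→c A: +{c}
  FIRST[S]={b,c}  FIRST[A]={c}  FIRST[B]={a}
iter 2:
  A via A→B: +{a}
  FIRST[S]={b,c}  FIRST[A]={a,c}  FIRST[B]={a}
iter 3: (stable)
  FIRST[S]={b,c}  FIRST[A]={a,c}  FIRST[B]={a}

FIRST(A) = ["a", "c"]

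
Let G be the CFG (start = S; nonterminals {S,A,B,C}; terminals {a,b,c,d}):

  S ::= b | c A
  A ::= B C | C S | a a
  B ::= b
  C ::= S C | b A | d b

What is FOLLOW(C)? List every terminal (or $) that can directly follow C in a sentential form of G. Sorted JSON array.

Compute FIRST by fixpoint:
pass 1:
  A via A→a a: +{a}
  B via B→b: +{b}
  C via C→b A: +{b}
  C via C→d b: +{d}
  S via S→b: +{b}
  S via S→c A: +{c}
  FIRST(S)={b,c}  FIRST(A)={a}  FIRST(B)={b}  FIRST(C)={b,d}
pass 2:
  A via A→B C: +{b}
  A via A→C S: +{d}
  C via C→S C: +{c}
  FIRST(S)={b,c}  FIRST(A)={a,b,d}  FIRST(B)={b}  FIRST(C)={b,c,d}
pass 3:
  A via A→C S: +{c}
  FIRST(S)={b,c}  FIRST(A)={a,b,c,d}  FIRST(B)={b}  FIRST(C)={b,c,d}
pass 4: done
  FIRST(S)={b,c}  FIRST(A)={a,b,c,d}  FIRST(B)={b}  FIRST(C)={b,c,d}

FOLLOW iteration:
initialize: $ ∈ FOLLOW(S)
[1]
  A→B C: FOLLOW(B) ⊇ FIRST(C) = {b,c,d}; new: +{b,c,d}
  A→C S: FOLLOW(C) ⊇ FIRST(S) = {b,c}; new: +{b,c}
  C→S C: FOLLOW(S) ⊇ FIRST(C) = {b,c,d}; new: +{b,c,d}
  C→b A: FOLLOW(A) ⊇ FOLLOW(C) ⊇ {b,c}; new: +{b,c}
  S→c A: FOLLOW(A) ⊇ FOLLOW(S) ⊇ {$,b,c,d}; new: +{$,d}
  FOLLOW(S)={$,b,c,d}  FOLLOW(A)={$,b,c,d}  FOLLOW(B)={b,c,d}  FOLLOW(C)={b,c}
[2]
  A→B C: FOLLOW(C) ⊇ FOLLOW(A) ⊇ {$,b,c,d}; new: +{$,d}
  FOLLOW(S)={$,b,c,d}  FOLLOW(A)={$,b,c,d}  FOLLOW(B)={b,c,d}  FOLLOW(C)={$,b,c,d}
[3] — fixpoint
  FOLLOW(S)={$,b,c,d}  FOLLOW(A)={$,b,c,d}  FOLLOW(B)={b,c,d}  FOLLOW(C)={$,b,c,d}

FOLLOW(C) = ["$", "b", "c", "d"]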